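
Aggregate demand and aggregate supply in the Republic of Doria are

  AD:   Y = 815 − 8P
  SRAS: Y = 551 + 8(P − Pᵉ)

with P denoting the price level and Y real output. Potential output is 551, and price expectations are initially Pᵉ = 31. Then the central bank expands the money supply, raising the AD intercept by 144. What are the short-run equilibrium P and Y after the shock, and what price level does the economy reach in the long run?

Short run: P = 41, Y = 631. Long run: P = 51.

AD shifts right: new AD is Y = 959 − 8P. With Pᵉ = 31, SRAS is Y = 303 + 8P.
Short run: 959 − 8P = 303 + 8P gives 656 = 16P, so P = 41 and Y = 959 − 8·41 = 631.
Y = 631 is above potential 551; expectations adjust and SRAS shifts left until Y = 551.
Long run: on the new AD curve, 551 = 959 − 8P gives P = 51.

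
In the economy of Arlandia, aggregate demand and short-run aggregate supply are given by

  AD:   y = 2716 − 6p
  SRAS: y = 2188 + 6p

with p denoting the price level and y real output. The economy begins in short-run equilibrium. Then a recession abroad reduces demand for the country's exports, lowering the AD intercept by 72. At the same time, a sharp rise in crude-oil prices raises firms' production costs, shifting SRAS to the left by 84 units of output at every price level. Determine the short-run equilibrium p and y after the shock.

After both shocks: AD is y = 2644 − 6p and SRAS is y = 2104 + 6p.
Setting them equal: 540 = 12p, so p = 45.
y = 2644 − 6·45 = 2374.

p = 45, y = 2374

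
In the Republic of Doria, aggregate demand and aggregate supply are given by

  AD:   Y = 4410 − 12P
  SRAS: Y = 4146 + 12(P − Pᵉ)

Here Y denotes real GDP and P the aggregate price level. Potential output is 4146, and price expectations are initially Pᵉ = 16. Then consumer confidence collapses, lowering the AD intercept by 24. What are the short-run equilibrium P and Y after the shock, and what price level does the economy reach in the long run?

AD shifts left: new AD is Y = 4386 − 12P. With Pᵉ = 16, SRAS is Y = 3954 + 12P.
Short run: 4386 − 12P = 3954 + 12P gives 432 = 24P, so P = 18 and Y = 4386 − 12·18 = 4170.
Y = 4170 is above potential 4146; expectations adjust and SRAS shifts left until Y = 4146.
Long run: on the new AD curve, 4146 = 4386 − 12P gives P = 20.

Short run: P = 18, Y = 4170. Long run: P = 20.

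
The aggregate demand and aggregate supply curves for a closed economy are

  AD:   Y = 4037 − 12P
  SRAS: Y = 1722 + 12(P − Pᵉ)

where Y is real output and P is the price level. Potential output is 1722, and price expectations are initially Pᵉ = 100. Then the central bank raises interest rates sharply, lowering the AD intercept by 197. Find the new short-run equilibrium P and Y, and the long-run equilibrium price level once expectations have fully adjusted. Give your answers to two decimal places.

AD shifts left: new AD is Y = 3840 − 12P. With Pᵉ = 100, SRAS is Y = 522 + 12P.
Short run: 3840 − 12P = 522 + 12P gives 3318 = 24P, so P = 138.25 and Y = 3840 − 12P = 2181.00.
Y = 2181.00 is above potential 1722; expectations adjust and SRAS shifts left until Y = 1722.
Long run: on the new AD curve, 1722 = 3840 − 12P gives P = 176.50.

Short run: P = 138.25, Y = 2181.00. Long run: P = 176.50.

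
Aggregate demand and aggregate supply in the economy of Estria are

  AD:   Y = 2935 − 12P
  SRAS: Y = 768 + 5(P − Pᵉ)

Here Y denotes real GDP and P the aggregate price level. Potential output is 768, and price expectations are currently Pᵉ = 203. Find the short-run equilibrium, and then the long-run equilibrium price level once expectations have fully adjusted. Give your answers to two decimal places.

Short run: with Pᵉ = 203, SRAS is Y = 5P − 247. Setting AD = SRAS gives 3182 = 17P, so P = 187.18 and Y = 2935 − 12P = 688.88.
Output 688.88 is below potential 768, so over time expected prices fall and SRAS shifts right until Y returns to 768.
Long run: Y = 768 on the AD curve gives 768 = 2935 − 12P, so P = 180.58.

Short run: P = 187.18, Y = 688.88. Long run: P = 180.58.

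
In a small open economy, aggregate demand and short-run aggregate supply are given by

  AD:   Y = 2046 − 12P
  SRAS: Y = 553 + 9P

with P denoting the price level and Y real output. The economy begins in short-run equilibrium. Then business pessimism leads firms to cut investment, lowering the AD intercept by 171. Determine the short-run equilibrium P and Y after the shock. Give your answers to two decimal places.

P = 62.95, Y = 1119.57

This is a negative demand shock: AD shifts left.
New AD: Y = 1875 − 12P.
Set AD = SRAS: 1875 − 12P = 553 + 9P, so 1322 = 21P and P = 62.95.
Substituting into AD, Y = 1119.57.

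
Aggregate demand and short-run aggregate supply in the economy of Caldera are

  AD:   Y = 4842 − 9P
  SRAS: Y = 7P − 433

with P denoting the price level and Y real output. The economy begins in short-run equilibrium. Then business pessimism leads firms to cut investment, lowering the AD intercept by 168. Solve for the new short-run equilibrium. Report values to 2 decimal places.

P = 319.19, Y = 1801.31

This is a negative demand shock: AD shifts left.
New AD: Y = 4674 − 9P.
Set AD = SRAS: 4674 − 9P = 7P − 433, so 5107 = 16P and P = 319.19.
Substituting into AD, Y = 1801.31.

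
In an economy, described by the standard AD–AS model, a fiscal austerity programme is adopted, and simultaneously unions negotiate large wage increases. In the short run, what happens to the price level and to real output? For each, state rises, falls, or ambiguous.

The first event is a negative demand shock: AD shifts left, which by itself pushes P down and Y down.
The second is an adverse supply shock: SRAS shifts left, which by itself pushes P up and Y down.
The two shocks push P in opposite directions, so the effect on P is ambiguous. Both shocks push Y down, so Y falls.

Price level: ambiguous; output: falls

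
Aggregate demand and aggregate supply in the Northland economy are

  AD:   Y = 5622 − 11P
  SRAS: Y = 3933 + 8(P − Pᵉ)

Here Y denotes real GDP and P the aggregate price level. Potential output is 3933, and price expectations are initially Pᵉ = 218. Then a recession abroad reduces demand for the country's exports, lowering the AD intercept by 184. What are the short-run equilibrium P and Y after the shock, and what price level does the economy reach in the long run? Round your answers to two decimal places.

Short run: P = 171.00, Y = 3557.00. Long run: P = 136.82.

AD shifts left: new AD is Y = 5438 − 11P. With Pᵉ = 218, SRAS is Y = 2189 + 8P.
Short run: 5438 − 11P = 2189 + 8P gives 3249 = 19P, so P = 171.00 and Y = 5438 − 11P = 3557.00.
Y = 3557.00 is below potential 3933; expectations adjust and SRAS shifts right until Y = 3933.
Long run: on the new AD curve, 3933 = 5438 − 11P gives P = 136.82.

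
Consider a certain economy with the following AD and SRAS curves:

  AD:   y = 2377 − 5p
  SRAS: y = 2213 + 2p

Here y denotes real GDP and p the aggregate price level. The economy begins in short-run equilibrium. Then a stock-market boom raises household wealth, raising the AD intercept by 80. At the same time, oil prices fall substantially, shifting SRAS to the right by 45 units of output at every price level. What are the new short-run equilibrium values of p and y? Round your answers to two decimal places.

After both shocks: AD is y = 2457 − 5p and SRAS is y = 2258 + 2p.
Setting them equal: 199 = 7p, so p = 28.43.
Substituting into AD, y = 2314.86.

p = 28.43, y = 2314.86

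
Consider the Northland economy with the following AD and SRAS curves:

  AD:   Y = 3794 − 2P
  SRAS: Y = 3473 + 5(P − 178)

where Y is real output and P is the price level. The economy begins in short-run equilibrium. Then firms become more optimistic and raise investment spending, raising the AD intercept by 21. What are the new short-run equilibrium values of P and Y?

P = 176, Y = 3463

This is a positive demand shock: AD shifts right.
New AD: Y = 3815 − 2P.
SRAS can be written Y = 2583 + 5P.
Set AD = SRAS: 3815 − 2P = 2583 + 5P, so 1232 = 7P and P = 176.
Y = 3815 − 2·176 = 3463.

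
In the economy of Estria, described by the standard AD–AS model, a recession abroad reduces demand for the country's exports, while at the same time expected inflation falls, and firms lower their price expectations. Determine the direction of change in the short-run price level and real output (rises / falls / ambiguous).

Price level: falls; output: ambiguous

The first event is a negative demand shock: AD shifts left, which by itself pushes P down and Y down.
The second is a favourable supply shock: SRAS shifts right, which by itself pushes P down and Y up.
Both shocks push P down, so P falls. The two shocks push Y in opposite directions, so the effect on Y is ambiguous.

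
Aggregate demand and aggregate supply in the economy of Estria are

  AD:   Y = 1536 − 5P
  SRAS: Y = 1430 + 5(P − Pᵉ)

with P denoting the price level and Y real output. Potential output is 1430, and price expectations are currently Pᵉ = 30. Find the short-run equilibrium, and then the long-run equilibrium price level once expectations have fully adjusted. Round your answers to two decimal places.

Short run: with Pᵉ = 30, SRAS is Y = 1280 + 5P. Setting AD = SRAS gives 256 = 10P, so P = 25.60 and Y = 1536 − 5P = 1408.00.
Output 1408.00 is below potential 1430, so over time expected prices fall and SRAS shifts right until Y returns to 1430.
Long run: Y = 1430 on the AD curve gives 1430 = 1536 − 5P, so P = 21.20.

Short run: P = 25.60, Y = 1408.00. Long run: P = 21.20.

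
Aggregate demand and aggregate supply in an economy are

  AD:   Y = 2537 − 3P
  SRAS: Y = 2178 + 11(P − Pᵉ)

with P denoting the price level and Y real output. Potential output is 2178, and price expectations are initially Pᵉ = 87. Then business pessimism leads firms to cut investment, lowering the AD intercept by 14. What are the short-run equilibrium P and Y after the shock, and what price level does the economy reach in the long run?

Short run: P = 93, Y = 2244. Long run: P = 115.

AD shifts left: new AD is Y = 2523 − 3P. With Pᵉ = 87, SRAS is Y = 1221 + 11P.
Short run: 2523 − 3P = 1221 + 11P gives 1302 = 14P, so P = 93 and Y = 2523 − 3·93 = 2244.
Y = 2244 is above potential 2178; expectations adjust and SRAS shifts left until Y = 2178.
Long run: on the new AD curve, 2178 = 2523 − 3P gives P = 115.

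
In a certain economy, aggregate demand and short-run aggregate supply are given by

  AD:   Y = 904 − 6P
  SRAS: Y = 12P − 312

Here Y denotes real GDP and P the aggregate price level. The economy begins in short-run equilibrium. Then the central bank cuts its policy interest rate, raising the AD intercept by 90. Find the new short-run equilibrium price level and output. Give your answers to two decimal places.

P = 72.56, Y = 558.67

This is a positive demand shock: AD shifts right.
New AD: Y = 994 − 6P.
Set AD = SRAS: 994 − 6P = 12P − 312, so 1306 = 18P and P = 72.56.
Substituting into AD, Y = 558.67.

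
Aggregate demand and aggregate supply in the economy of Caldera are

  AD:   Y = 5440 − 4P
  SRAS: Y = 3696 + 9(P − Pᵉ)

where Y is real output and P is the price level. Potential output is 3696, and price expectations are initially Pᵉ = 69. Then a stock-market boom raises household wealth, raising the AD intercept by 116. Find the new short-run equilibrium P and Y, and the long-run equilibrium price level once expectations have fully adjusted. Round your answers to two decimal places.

Short run: P = 190.85, Y = 4792.62. Long run: P = 465.00.

AD shifts right: new AD is Y = 5556 − 4P. With Pᵉ = 69, SRAS is Y = 3075 + 9P.
Short run: 5556 − 4P = 3075 + 9P gives 2481 = 13P, so P = 190.85 and Y = 5556 − 4P = 4792.62.
Y = 4792.62 is above potential 3696; expectations adjust and SRAS shifts left until Y = 3696.
Long run: on the new AD curve, 3696 = 5556 − 4P gives P = 465.00.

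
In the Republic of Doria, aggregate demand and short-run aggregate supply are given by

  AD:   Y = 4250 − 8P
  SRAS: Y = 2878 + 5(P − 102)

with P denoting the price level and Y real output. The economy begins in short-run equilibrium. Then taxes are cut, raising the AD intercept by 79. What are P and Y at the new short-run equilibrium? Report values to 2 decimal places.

P = 150.85, Y = 3122.23

This is a positive demand shock: AD shifts right.
New AD: Y = 4329 − 8P.
SRAS can be written Y = 2368 + 5P.
Set AD = SRAS: 4329 − 8P = 2368 + 5P, so 1961 = 13P and P = 150.85.
Substituting into AD, Y = 3122.23.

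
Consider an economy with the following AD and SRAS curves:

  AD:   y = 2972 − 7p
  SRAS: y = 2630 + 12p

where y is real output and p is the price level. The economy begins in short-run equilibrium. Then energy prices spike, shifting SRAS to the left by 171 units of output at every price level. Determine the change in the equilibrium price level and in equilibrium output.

This is a negative supply shock: SRAS shifts left.
New SRAS: y = 2459 + 12p.
Set AD = SRAS: 2972 − 7p = 2459 + 12p, so 513 = 19p and p = 27.
y = 2972 − 7·27 = 2783.
Initially p = 18, y = 2846, so Δp = +9 and Δy = -63.

Δp = +9, Δy = -63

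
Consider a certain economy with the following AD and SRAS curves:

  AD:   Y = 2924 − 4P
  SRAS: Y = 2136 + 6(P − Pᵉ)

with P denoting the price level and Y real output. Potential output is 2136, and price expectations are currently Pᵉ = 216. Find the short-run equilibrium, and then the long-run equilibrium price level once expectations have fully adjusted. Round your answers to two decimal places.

Short run: P = 208.40, Y = 2090.40. Long run: P = 197.00.

Short run: with Pᵉ = 216, SRAS is Y = 840 + 6P. Setting AD = SRAS gives 2084 = 10P, so P = 208.40 and Y = 2924 − 4P = 2090.40.
Output 2090.40 is below potential 2136, so over time expected prices fall and SRAS shifts right until Y returns to 2136.
Long run: Y = 2136 on the AD curve gives 2136 = 2924 − 4P, so P = 197.00.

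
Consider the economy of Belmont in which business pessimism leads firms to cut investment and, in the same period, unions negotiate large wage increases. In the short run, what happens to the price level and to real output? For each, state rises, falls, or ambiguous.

The first event is a negative demand shock: AD shifts left, which by itself pushes P down and Y down.
The second is an adverse supply shock: SRAS shifts left, which by itself pushes P up and Y down.
The two shocks push P in opposite directions, so the effect on P is ambiguous. Both shocks push Y down, so Y falls.

Price level: ambiguous; output: falls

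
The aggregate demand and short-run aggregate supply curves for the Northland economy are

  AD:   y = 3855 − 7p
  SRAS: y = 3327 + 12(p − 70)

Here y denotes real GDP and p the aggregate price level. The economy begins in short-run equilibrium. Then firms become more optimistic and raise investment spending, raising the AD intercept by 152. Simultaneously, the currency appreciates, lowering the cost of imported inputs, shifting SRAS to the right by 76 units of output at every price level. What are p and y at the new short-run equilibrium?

After both shocks: AD is y = 4007 − 7p and SRAS is y = 2563 + 12p.
Setting them equal: 1444 = 19p, so p = 76.
y = 4007 − 7·76 = 3475.

p = 76, y = 3475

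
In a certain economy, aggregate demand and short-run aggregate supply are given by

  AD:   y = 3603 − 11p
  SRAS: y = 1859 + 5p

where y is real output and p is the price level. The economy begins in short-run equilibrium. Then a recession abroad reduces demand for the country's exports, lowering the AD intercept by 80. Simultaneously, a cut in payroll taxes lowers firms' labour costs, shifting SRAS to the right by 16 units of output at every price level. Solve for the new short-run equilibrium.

p = 103, y = 2390

After both shocks: AD is y = 3523 − 11p and SRAS is y = 1875 + 5p.
Setting them equal: 1648 = 16p, so p = 103.
y = 3523 − 11·103 = 2390.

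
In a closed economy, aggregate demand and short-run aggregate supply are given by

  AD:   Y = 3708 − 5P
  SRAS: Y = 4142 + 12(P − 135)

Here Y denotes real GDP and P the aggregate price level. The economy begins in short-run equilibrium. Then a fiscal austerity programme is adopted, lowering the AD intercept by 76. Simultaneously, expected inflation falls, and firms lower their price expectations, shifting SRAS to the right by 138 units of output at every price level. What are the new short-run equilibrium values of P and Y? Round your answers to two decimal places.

P = 57.18, Y = 3346.12

After both shocks: AD is Y = 3632 − 5P and SRAS is Y = 2660 + 12P.
Setting them equal: 972 = 17P, so P = 57.18.
Substituting into AD, Y = 3346.12.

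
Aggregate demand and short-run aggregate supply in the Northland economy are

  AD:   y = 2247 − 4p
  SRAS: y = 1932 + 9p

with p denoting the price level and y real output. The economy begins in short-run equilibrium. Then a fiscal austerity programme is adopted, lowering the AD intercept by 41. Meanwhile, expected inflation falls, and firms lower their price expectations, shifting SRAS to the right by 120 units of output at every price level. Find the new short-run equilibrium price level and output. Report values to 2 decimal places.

p = 11.85, y = 2158.62

After both shocks: AD is y = 2206 − 4p and SRAS is y = 2052 + 9p.
Setting them equal: 154 = 13p, so p = 11.85.
Substituting into AD, y = 2158.62.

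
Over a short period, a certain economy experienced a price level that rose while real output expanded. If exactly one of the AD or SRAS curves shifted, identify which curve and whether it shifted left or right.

P rose and Y rose. An AD shift moves P and Y in the same direction; an SRAS shift moves them in opposite directions.
Here P and Y moved in the same direction, so the AD curve shifted.
Since Y rose, AD shifted right.

AD shifted right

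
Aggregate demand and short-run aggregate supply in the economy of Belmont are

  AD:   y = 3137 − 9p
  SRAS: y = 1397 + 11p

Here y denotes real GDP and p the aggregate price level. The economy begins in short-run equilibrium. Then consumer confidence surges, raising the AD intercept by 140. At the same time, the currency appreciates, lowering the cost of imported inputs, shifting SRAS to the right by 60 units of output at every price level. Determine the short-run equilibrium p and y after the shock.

p = 91, y = 2458

After both shocks: AD is y = 3277 − 9p and SRAS is y = 1457 + 11p.
Setting them equal: 1820 = 20p, so p = 91.
y = 3277 − 9·91 = 2458.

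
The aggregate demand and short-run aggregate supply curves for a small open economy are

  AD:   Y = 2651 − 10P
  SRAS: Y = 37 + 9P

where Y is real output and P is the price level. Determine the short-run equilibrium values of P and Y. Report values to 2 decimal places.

P = 137.58, Y = 1275.21

Set AD = SRAS: 2651 − 10P = 37 + 9P, so 2614 = 19P and P = 137.58.
Substituting into AD, Y = 2651 − 10P = 1275.21.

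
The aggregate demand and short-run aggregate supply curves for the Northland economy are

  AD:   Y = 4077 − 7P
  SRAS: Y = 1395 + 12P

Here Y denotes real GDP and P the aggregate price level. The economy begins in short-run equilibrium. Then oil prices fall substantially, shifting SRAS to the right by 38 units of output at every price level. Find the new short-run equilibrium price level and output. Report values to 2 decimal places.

This is a positive supply shock: SRAS shifts right.
New SRAS: Y = 1433 + 12P.
Set AD = SRAS: 4077 − 7P = 1433 + 12P, so 2644 = 19P and P = 139.16.
Substituting into AD, Y = 3102.89.

P = 139.16, Y = 3102.89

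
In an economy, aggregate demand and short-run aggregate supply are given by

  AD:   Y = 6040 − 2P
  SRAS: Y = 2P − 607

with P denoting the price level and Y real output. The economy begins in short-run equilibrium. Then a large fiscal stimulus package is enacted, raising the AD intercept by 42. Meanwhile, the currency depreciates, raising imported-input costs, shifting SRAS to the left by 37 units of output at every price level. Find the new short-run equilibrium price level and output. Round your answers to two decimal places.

After both shocks: AD is Y = 6082 − 2P and SRAS is Y = 2P − 644.
Setting them equal: 6726 = 4P, so P = 1681.50.
Substituting into AD, Y = 2719.00.

P = 1681.50, Y = 2719.00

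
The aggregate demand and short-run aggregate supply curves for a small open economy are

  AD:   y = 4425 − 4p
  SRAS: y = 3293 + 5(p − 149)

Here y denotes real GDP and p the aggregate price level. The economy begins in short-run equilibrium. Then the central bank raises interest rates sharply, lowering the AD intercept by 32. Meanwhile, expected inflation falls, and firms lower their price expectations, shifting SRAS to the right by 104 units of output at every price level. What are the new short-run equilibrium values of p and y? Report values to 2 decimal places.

After both shocks: AD is y = 4393 − 4p and SRAS is y = 2652 + 5p.
Setting them equal: 1741 = 9p, so p = 193.44.
Substituting into AD, y = 3619.22.

p = 193.44, y = 3619.22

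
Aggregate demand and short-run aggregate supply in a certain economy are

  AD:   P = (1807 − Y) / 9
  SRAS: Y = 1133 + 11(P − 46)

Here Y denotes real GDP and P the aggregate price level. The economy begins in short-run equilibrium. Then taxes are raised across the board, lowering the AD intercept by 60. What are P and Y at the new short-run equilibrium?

This is a negative demand shock: AD shifts left.
New AD: Y = 1747 − 9P.
SRAS can be written Y = 627 + 11P.
Set AD = SRAS: 1747 − 9P = 627 + 11P, so 1120 = 20P and P = 56.
Y = 1747 − 9·56 = 1243.

P = 56, Y = 1243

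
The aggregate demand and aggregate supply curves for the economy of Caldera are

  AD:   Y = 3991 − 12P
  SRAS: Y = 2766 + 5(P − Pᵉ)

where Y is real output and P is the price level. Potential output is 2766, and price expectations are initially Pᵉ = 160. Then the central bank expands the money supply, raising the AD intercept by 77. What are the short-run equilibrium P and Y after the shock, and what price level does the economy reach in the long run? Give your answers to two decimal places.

Short run: P = 123.65, Y = 2584.24. Long run: P = 108.50.

AD shifts right: new AD is Y = 4068 − 12P. With Pᵉ = 160, SRAS is Y = 1966 + 5P.
Short run: 4068 − 12P = 1966 + 5P gives 2102 = 17P, so P = 123.65 and Y = 4068 − 12P = 2584.24.
Y = 2584.24 is below potential 2766; expectations adjust and SRAS shifts right until Y = 2766.
Long run: on the new AD curve, 2766 = 4068 − 12P gives P = 108.50.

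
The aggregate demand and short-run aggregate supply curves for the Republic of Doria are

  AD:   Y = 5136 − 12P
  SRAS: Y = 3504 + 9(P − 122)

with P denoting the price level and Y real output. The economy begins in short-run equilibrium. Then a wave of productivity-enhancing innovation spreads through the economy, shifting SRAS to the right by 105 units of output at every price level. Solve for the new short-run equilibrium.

P = 125, Y = 3636

This is a positive supply shock: SRAS shifts right.
New SRAS: Y = 2511 + 9P.
Set AD = SRAS: 5136 − 12P = 2511 + 9P, so 2625 = 21P and P = 125.
Y = 5136 − 12·125 = 3636.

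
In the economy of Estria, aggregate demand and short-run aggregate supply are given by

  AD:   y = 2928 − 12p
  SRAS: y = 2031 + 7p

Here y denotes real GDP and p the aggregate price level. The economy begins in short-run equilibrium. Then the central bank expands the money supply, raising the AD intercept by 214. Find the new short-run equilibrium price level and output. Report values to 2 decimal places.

p = 58.47, y = 2440.32

This is a positive demand shock: AD shifts right.
New AD: y = 3142 − 12p.
Set AD = SRAS: 3142 − 12p = 2031 + 7p, so 1111 = 19p and p = 58.47.
Substituting into AD, y = 2440.32.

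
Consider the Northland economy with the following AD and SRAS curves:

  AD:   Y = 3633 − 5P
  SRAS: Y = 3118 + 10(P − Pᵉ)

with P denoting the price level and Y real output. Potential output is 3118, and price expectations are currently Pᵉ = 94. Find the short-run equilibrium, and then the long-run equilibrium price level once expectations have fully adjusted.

Short run: P = 97, Y = 3148. Long run: P = 103.

Short run: with Pᵉ = 94, SRAS is Y = 2178 + 10P. Setting AD = SRAS gives 1455 = 15P, so P = 97 and Y = 3633 − 5·97 = 3148.
Output 3148 is above potential 3118, so over time expected prices rise and SRAS shifts left until Y returns to 3118.
Long run: Y = 3118 on the AD curve gives 3118 = 3633 − 5P, so P = 103.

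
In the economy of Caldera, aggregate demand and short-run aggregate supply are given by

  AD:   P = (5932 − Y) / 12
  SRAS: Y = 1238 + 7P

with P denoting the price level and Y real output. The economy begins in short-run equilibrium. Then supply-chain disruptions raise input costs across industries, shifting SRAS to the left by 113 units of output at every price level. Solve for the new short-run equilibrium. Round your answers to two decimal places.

This is a negative supply shock: SRAS shifts left.
New SRAS: Y = 1125 + 7P.
Set AD = SRAS: 5932 − 12P = 1125 + 7P, so 4807 = 19P and P = 253.00.
Substituting into AD, Y = 2896.00.

P = 253.00, Y = 2896.00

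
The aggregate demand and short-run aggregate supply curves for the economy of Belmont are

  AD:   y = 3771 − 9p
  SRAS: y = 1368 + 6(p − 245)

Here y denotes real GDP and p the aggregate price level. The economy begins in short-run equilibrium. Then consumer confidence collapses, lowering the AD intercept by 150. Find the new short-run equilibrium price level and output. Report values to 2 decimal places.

This is a negative demand shock: AD shifts left.
New AD: y = 3621 − 9p.
SRAS can be written y = 6p − 102.
Set AD = SRAS: 3621 − 9p = 6p − 102, so 3723 = 15p and p = 248.20.
Substituting into AD, y = 1387.20.

p = 248.20, y = 1387.20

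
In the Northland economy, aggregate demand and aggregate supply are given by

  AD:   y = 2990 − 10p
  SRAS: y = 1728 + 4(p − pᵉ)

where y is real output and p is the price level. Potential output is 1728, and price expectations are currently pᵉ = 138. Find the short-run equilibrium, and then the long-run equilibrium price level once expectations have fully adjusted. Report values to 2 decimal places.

Short run: p = 129.57, y = 1694.29. Long run: p = 126.20.

Short run: with pᵉ = 138, SRAS is y = 1176 + 4p. Setting AD = SRAS gives 1814 = 14p, so p = 129.57 and y = 2990 − 10p = 1694.29.
Output 1694.29 is below potential 1728, so over time expected prices fall and SRAS shifts right until y returns to 1728.
Long run: y = 1728 on the AD curve gives 1728 = 2990 − 10p, so p = 126.20.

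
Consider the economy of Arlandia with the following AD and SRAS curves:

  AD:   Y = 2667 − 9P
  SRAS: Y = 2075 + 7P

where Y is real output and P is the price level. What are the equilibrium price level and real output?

P = 37, Y = 2334

Set AD = SRAS: 2667 − 9P = 2075 + 7P, so 592 = 16P and P = 37.
Then Y = 2667 − 9·37 = 2334.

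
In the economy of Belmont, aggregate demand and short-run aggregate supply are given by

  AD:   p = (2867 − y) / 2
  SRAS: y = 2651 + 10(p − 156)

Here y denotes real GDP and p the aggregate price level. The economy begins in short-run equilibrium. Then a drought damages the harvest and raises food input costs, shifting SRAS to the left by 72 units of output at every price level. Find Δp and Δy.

This is a negative supply shock: SRAS shifts left.
New SRAS: y = 1019 + 10p.
Set AD = SRAS: 2867 − 2p = 1019 + 10p, so 1848 = 12p and p = 154.
y = 2867 − 2·154 = 2559.
Initially p = 148, y = 2571, so Δp = +6 and Δy = -12.

Δp = +6, Δy = -12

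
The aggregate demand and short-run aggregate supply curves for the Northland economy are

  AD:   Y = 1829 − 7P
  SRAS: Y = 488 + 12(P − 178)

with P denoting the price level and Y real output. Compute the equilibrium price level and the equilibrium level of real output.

Write SRAS as Y = 488 + 12P − 2136 = 12P − 1648.
Set AD = SRAS: 1829 − 7P = 12P − 1648, so 3477 = 19P and P = 183.
Then Y = 1829 − 7·183 = 548.

P = 183, Y = 548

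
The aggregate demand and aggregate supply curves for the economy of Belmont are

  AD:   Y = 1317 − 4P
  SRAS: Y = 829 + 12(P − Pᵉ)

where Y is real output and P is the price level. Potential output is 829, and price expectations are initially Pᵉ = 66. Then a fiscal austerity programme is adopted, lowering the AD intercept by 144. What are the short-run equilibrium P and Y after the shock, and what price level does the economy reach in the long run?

Short run: P = 71, Y = 889. Long run: P = 86.

AD shifts left: new AD is Y = 1173 − 4P. With Pᵉ = 66, SRAS is Y = 37 + 12P.
Short run: 1173 − 4P = 37 + 12P gives 1136 = 16P, so P = 71 and Y = 1173 − 4·71 = 889.
Y = 889 is above potential 829; expectations adjust and SRAS shifts left until Y = 829.
Long run: on the new AD curve, 829 = 1173 − 4P gives P = 86.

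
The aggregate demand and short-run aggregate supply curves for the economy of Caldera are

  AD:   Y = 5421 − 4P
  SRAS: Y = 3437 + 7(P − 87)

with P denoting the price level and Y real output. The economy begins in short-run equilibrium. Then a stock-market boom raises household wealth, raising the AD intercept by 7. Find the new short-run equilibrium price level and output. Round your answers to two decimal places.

P = 236.36, Y = 4482.55

This is a positive demand shock: AD shifts right.
New AD: Y = 5428 − 4P.
SRAS can be written Y = 2828 + 7P.
Set AD = SRAS: 5428 − 4P = 2828 + 7P, so 2600 = 11P and P = 236.36.
Substituting into AD, Y = 4482.55.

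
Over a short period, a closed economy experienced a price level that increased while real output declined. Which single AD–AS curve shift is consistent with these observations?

P rose and Y fell. An AD shift moves P and Y in the same direction; an SRAS shift moves them in opposite directions.
Here P and Y moved in opposite directions, so the SRAS curve shifted.
Since Y fell, SRAS shifted left.

SRAS shifted left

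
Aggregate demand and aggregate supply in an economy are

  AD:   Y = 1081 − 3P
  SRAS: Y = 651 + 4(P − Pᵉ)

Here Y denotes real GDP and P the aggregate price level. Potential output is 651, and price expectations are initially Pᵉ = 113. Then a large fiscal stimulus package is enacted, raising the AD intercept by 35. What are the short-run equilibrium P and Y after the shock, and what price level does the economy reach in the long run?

Short run: P = 131, Y = 723. Long run: P = 155.

AD shifts right: new AD is Y = 1116 − 3P. With Pᵉ = 113, SRAS is Y = 199 + 4P.
Short run: 1116 − 3P = 199 + 4P gives 917 = 7P, so P = 131 and Y = 1116 − 3·131 = 723.
Y = 723 is above potential 651; expectations adjust and SRAS shifts left until Y = 651.
Long run: on the new AD curve, 651 = 1116 − 3P gives P = 155.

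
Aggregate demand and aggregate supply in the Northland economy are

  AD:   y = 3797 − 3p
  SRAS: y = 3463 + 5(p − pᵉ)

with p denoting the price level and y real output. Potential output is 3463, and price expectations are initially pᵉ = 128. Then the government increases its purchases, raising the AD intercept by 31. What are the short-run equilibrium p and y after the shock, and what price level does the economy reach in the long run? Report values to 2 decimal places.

AD shifts right: new AD is y = 3828 − 3p. With pᵉ = 128, SRAS is y = 2823 + 5p.
Short run: 3828 − 3p = 2823 + 5p gives 1005 = 8p, so p = 125.63 and y = 3828 − 3p = 3451.13.
y = 3451.13 is below potential 3463; expectations adjust and SRAS shifts right until y = 3463.
Long run: on the new AD curve, 3463 = 3828 − 3p gives p = 121.67.

Short run: p = 125.63, y = 3451.13. Long run: p = 121.67.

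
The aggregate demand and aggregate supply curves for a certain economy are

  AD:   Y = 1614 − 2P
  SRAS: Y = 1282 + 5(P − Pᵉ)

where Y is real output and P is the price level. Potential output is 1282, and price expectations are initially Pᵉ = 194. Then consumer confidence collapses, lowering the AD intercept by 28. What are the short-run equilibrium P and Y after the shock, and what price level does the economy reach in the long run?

AD shifts left: new AD is Y = 1586 − 2P. With Pᵉ = 194, SRAS is Y = 312 + 5P.
Short run: 1586 − 2P = 312 + 5P gives 1274 = 7P, so P = 182 and Y = 1586 − 2·182 = 1222.
Y = 1222 is below potential 1282; expectations adjust and SRAS shifts right until Y = 1282.
Long run: on the new AD curve, 1282 = 1586 − 2P gives P = 152.

Short run: P = 182, Y = 1222. Long run: P = 152.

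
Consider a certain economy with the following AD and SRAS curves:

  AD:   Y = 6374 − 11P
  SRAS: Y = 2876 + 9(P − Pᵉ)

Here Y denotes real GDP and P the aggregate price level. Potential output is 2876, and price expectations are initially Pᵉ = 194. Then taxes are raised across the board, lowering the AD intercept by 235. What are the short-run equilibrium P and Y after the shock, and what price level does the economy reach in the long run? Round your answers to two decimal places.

AD shifts left: new AD is Y = 6139 − 11P. With Pᵉ = 194, SRAS is Y = 1130 + 9P.
Short run: 6139 − 11P = 1130 + 9P gives 5009 = 20P, so P = 250.45 and Y = 6139 − 11P = 3384.05.
Y = 3384.05 is above potential 2876; expectations adjust and SRAS shifts left until Y = 2876.
Long run: on the new AD curve, 2876 = 6139 − 11P gives P = 296.64.

Short run: P = 250.45, Y = 3384.05. Long run: P = 296.64.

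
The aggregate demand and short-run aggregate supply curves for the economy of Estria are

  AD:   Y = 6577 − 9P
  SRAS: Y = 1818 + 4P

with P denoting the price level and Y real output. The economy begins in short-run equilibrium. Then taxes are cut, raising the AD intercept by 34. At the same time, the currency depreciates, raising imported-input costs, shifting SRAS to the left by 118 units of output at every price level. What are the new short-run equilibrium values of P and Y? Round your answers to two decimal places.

After both shocks: AD is Y = 6611 − 9P and SRAS is Y = 1700 + 4P.
Setting them equal: 4911 = 13P, so P = 377.77.
Substituting into AD, Y = 3211.08.

P = 377.77, Y = 3211.08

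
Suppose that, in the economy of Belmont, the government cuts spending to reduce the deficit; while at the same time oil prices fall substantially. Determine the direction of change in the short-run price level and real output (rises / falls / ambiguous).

The first event is a negative demand shock: AD shifts left, which by itself pushes P down and Y down.
The second is a favourable supply shock: SRAS shifts right, which by itself pushes P down and Y up.
Both shocks push P down, so P falls. The two shocks push Y in opposite directions, so the effect on Y is ambiguous.

Price level: falls; output: ambiguous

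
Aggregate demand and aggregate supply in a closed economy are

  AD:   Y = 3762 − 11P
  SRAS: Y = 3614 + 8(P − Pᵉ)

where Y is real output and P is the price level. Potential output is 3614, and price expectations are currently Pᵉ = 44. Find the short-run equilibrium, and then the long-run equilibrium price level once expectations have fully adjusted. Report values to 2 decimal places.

Short run: P = 26.32, Y = 3472.53. Long run: P = 13.45.

Short run: with Pᵉ = 44, SRAS is Y = 3262 + 8P. Setting AD = SRAS gives 500 = 19P, so P = 26.32 and Y = 3762 − 11P = 3472.53.
Output 3472.53 is below potential 3614, so over time expected prices fall and SRAS shifts right until Y returns to 3614.
Long run: Y = 3614 on the AD curve gives 3614 = 3762 − 11P, so P = 13.45.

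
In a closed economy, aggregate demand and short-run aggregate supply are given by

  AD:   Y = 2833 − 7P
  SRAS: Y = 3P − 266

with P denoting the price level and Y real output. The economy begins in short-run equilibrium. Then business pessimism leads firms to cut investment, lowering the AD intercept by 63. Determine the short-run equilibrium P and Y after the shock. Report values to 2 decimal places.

This is a negative demand shock: AD shifts left.
New AD: Y = 2770 − 7P.
Set AD = SRAS: 2770 − 7P = 3P − 266, so 3036 = 10P and P = 303.60.
Substituting into AD, Y = 644.80.

P = 303.60, Y = 644.80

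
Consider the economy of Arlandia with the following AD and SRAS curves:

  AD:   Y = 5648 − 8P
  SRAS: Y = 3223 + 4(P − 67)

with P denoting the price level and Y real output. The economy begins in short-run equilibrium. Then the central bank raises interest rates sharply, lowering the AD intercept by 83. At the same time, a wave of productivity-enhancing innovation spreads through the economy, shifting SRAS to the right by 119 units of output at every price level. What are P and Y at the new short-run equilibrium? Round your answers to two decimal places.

P = 207.58, Y = 3904.33

After both shocks: AD is Y = 5565 − 8P and SRAS is Y = 3074 + 4P.
Setting them equal: 2491 = 12P, so P = 207.58.
Substituting into AD, Y = 3904.33.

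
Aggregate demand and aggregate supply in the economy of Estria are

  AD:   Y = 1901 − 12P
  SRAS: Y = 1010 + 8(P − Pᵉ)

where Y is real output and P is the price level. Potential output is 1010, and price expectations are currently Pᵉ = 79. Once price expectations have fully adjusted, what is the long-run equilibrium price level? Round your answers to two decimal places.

Long-run P = 74.25

Short run: with Pᵉ = 79, SRAS is Y = 378 + 8P. Setting AD = SRAS gives 1523 = 20P, so P = 76.15 and Y = 1901 − 12P = 987.20.
Output 987.20 is below potential 1010, so over time expected prices fall and SRAS shifts right until Y returns to 1010.
Long run: Y = 1010 on the AD curve gives 1010 = 1901 − 12P, so P = 74.25.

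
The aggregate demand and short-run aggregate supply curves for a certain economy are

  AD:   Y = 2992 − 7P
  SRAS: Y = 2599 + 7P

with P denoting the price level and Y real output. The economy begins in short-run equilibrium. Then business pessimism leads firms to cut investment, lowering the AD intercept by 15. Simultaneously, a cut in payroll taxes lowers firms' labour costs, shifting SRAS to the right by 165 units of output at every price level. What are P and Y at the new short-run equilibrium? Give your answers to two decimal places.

P = 15.21, Y = 2870.50

After both shocks: AD is Y = 2977 − 7P and SRAS is Y = 2764 + 7P.
Setting them equal: 213 = 14P, so P = 15.21.
Substituting into AD, Y = 2870.50.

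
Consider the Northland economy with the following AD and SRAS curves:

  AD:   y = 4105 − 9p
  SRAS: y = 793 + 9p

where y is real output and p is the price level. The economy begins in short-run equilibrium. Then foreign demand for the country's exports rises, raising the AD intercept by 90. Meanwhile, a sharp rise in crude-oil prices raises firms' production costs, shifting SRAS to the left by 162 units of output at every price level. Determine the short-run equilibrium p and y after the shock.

After both shocks: AD is y = 4195 − 9p and SRAS is y = 631 + 9p.
Setting them equal: 3564 = 18p, so p = 198.
y = 4195 − 9·198 = 2413.

p = 198, y = 2413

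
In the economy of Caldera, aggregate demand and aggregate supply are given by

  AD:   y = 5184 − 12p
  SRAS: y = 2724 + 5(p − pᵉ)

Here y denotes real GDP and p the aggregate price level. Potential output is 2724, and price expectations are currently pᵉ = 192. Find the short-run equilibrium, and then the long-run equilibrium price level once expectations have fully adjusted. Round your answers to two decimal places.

Short run: with pᵉ = 192, SRAS is y = 1764 + 5p. Setting AD = SRAS gives 3420 = 17p, so p = 201.18 and y = 5184 − 12p = 2769.88.
Output 2769.88 is above potential 2724, so over time expected prices rise and SRAS shifts left until y returns to 2724.
Long run: y = 2724 on the AD curve gives 2724 = 5184 − 12p, so p = 205.00.

Short run: p = 201.18, y = 2769.88. Long run: p = 205.00.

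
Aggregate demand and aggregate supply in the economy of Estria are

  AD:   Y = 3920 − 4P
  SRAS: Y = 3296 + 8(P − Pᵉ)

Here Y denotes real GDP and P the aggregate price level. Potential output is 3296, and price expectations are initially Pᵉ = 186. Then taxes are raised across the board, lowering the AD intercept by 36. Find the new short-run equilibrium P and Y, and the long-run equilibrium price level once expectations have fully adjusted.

Short run: P = 173, Y = 3192. Long run: P = 147.

AD shifts left: new AD is Y = 3884 − 4P. With Pᵉ = 186, SRAS is Y = 1808 + 8P.
Short run: 3884 − 4P = 1808 + 8P gives 2076 = 12P, so P = 173 and Y = 3884 − 4·173 = 3192.
Y = 3192 is below potential 3296; expectations adjust and SRAS shifts right until Y = 3296.
Long run: on the new AD curve, 3296 = 3884 − 4P gives P = 147.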